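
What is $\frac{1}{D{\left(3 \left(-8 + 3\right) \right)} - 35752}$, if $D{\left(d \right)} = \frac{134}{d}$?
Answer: $- \frac{15}{536414} \approx -2.7963 \cdot 10^{-5}$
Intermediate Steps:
$\frac{1}{D{\left(3 \left(-8 + 3\right) \right)} - 35752} = \frac{1}{\frac{134}{3 \left(-8 + 3\right)} - 35752} = \frac{1}{\frac{134}{3 \left(-5\right)} - 35752} = \frac{1}{\frac{134}{-15} - 35752} = \frac{1}{134 \left(- \frac{1}{15}\right) - 35752} = \frac{1}{- \frac{134}{15} - 35752} = \frac{1}{- \frac{536414}{15}} = - \frac{15}{536414}$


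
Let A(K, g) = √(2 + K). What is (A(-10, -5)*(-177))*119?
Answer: -42126*I*√2 ≈ -59575.0*I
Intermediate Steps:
(A(-10, -5)*(-177))*119 = (√(2 - 10)*(-177))*119 = (√(-8)*(-177))*119 = ((2*I*√2)*(-177))*119 = -354*I*√2*119 = -42126*I*√2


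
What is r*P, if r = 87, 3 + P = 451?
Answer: 38976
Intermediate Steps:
P = 448 (P = -3 + 451 = 448)
r*P = 87*448 = 38976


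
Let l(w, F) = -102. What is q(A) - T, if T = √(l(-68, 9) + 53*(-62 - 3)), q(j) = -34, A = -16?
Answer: -34 - I*√3547 ≈ -34.0 - 59.557*I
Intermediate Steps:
T = I*√3547 (T = √(-102 + 53*(-62 - 3)) = √(-102 + 53*(-65)) = √(-102 - 3445) = √(-3547) = I*√3547 ≈ 59.557*I)
q(A) - T = -34 - I*√3547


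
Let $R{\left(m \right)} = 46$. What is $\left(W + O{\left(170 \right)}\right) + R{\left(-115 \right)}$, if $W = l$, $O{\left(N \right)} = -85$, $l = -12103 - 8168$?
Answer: $-20310$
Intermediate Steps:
$l = -20271$ ($l = -12103 - 8168 = -20271$)
$W = -20271$
$\left(W + O{\left(170 \right)}\right) + R{\left(-115 \right)} = \left(-20271 - 85\right) + 46 = -20356 + 46 = -20310$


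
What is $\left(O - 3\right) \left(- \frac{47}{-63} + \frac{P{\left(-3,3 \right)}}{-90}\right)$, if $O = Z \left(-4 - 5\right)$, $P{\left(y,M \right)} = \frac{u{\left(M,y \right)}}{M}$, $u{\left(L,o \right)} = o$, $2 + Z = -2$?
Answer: $\frac{1749}{70} \approx 24.986$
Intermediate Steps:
$Z = -4$ ($Z = -2 - 2 = -4$)
$P{\left(y,M \right)} = \frac{y}{M}$
$O = 36$ ($O = - 4 \left(-4 - 5\right) = \left(-4\right) \left(-9\right) = 36$)
$\left(O - 3\right) \left(- \frac{47}{-63} + \frac{P{\left(-3,3 \right)}}{-90}\right) = \left(36 - 3\right) \left(- \frac{47}{-63} + \frac{\left(-3\right) \frac{1}{3}}{-90}\right) = \left(36 - 3\right) \left(\left(-47\right) \left(- \frac{1}{63}\right) + \left(-3\right) \frac{1}{3} \left(- \frac{1}{90}\right)\right) = 33 \left(\frac{47}{63} - - \frac{1}{90}\right) = 33 \left(\frac{47}{63} + \frac{1}{90}\right) = 33 \cdot \frac{53}{70} = \frac{1749}{70}$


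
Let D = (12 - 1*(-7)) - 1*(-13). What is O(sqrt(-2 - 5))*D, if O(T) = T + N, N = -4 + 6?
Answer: 64 + 32*I*sqrt(7) ≈ 64.0 + 84.664*I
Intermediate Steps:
N = 2
O(T) = 2 + T (O(T) = T + 2 = 2 + T)
D = 32 (D = (12 + 7) + 13 = 19 + 13 = 32)
O(sqrt(-2 - 5))*D = (2 + sqrt(-2 - 5))*32 = (2 + sqrt(-7))*32 = (2 + I*sqrt(7))*32 = 64 + 32*I*sqrt(7)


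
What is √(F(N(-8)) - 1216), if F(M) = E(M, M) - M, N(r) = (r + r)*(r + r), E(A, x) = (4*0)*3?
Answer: 8*I*√23 ≈ 38.367*I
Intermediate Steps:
E(A, x) = 0 (E(A, x) = 0*3 = 0)
N(r) = 4*r² (N(r) = (2*r)*(2*r) = 4*r²)
F(M) = -M (F(M) = 0 - M = -M)
√(F(N(-8)) - 1216) = √(-4*(-8)² - 1216) = √(-4*64 - 1216) = √(-1*256 - 1216) = √(-256 - 1216) = √(-1472) = 8*I*√23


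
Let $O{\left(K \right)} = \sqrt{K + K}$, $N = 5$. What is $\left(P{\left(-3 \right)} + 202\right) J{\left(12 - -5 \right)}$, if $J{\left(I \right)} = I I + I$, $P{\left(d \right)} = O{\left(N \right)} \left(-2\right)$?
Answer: $61812 - 612 \sqrt{10} \approx 59877.0$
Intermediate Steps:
$O{\left(K \right)} = \sqrt{2} \sqrt{K}$ ($O{\left(K \right)} = \sqrt{2 K} = \sqrt{2} \sqrt{K}$)
$P{\left(d \right)} = - 2 \sqrt{10}$ ($P{\left(d \right)} = \sqrt{2} \sqrt{5} \left(-2\right) = \sqrt{10} \left(-2\right) = - 2 \sqrt{10}$)
$J{\left(I \right)} = I + I^{2}$ ($J{\left(I \right)} = I^{2} + I = I + I^{2}$)
$\left(P{\left(-3 \right)} + 202\right) J{\left(12 - -5 \right)} = \left(- 2 \sqrt{10} + 202\right) \left(12 - -5\right) \left(1 + \left(12 - -5\right)\right) = \left(202 - 2 \sqrt{10}\right) \left(12 + 5\right) \left(1 + \left(12 + 5\right)\right) = \left(202 - 2 \sqrt{10}\right) 17 \left(1 + 17\right) = \left(202 - 2 \sqrt{10}\right) 17 \cdot 18 = \left(202 - 2 \sqrt{10}\right) 306 = 61812 - 612 \sqrt{10}$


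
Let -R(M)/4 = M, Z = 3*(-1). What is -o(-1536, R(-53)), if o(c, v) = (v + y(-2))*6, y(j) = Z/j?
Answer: -1281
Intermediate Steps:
Z = -3
R(M) = -4*M
y(j) = -3/j
o(c, v) = 9 + 6*v (o(c, v) = (v - 3/(-2))*6 = (v - 3*(-½))*6 = (v + 3/2)*6 = (3/2 + v)*6 = 9 + 6*v)
-o(-1536, R(-53)) = -(9 + 6*(-4*(-53))) = -(9 + 6*212) = -(9 + 1272) = -1*1281 = -1281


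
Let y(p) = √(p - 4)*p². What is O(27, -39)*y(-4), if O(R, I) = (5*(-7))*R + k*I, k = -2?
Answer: -27744*I*√2 ≈ -39236.0*I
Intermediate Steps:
y(p) = p²*√(-4 + p) (y(p) = √(-4 + p)*p² = p²*√(-4 + p))
O(R, I) = -35*R - 2*I (O(R, I) = (5*(-7))*R - 2*I = -35*R - 2*I)
O(27, -39)*y(-4) = (-35*27 - 2*(-39))*((-4)²*√(-4 - 4)) = (-945 + 78)*(16*√(-8)) = -13872*2*I*√2 = -27744*I*√2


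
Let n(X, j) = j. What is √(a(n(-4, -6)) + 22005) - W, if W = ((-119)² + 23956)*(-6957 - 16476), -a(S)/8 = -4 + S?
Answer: 893195661 + √22085 ≈ 8.9320e+8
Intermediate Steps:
a(S) = 32 - 8*S (a(S) = -8*(-4 + S) = 32 - 8*S)
W = -893195661 (W = (14161 + 23956)*(-23433) = 38117*(-23433) = -893195661)
√(a(n(-4, -6)) + 22005) - W = √((32 - 8*(-6)) + 22005) - 1*(-893195661) = √((32 + 48) + 22005) + 893195661 = √(80 + 22005) + 893195661 = √22085 + 893195661 = 893195661 + √22085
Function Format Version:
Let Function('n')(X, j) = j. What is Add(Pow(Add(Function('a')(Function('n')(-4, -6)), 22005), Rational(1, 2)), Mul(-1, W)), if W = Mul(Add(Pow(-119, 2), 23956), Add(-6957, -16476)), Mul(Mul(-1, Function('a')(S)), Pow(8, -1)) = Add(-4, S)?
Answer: Add(893195661, Pow(22085, Rational(1, 2))) ≈ 8.9320e+8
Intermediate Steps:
Function('a')(S) = Add(32, Mul(-8, S)) (Function('a')(S) = Mul(-8, Add(-4, S)) = Add(32, Mul(-8, S)))
W = -893195661 (W = Mul(Add(14161, 23956), -23433) = Mul(38117, -23433) = -893195661)
Add(Pow(Add(Function('a')(Function('n')(-4, -6)), 22005), Rational(1, 2)), Mul(-1, W)) = Add(Pow(Add(Add(32, Mul(-8, -6)), 22005), Rational(1, 2)), Mul(-1, -893195661)) = Add(Pow(Add(Add(32, 48), 22005), Rational(1, 2)), 893195661) = Add(Pow(Add(80, 22005), Rational(1, 2)), 893195661) = Add(Pow(22085, Rational(1, 2)), 893195661) = Add(893195661, Pow(22085, Rational(1, 2)))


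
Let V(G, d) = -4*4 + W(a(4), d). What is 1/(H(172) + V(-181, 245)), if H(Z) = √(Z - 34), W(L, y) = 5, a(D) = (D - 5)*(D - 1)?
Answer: 11/17 + √138/17 ≈ 1.3381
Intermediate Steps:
a(D) = (-1 + D)*(-5 + D) (a(D) = (-5 + D)*(-1 + D) = (-1 + D)*(-5 + D))
H(Z) = √(-34 + Z)
V(G, d) = -11 (V(G, d) = -4*4 + 5 = -16 + 5 = -11)
1/(H(172) + V(-181, 245)) = 1/(√(-34 + 172) - 11) = 1/(√138 - 11) = 1/(-11 + √138)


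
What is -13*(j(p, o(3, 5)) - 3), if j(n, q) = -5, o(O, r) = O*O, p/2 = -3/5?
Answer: 104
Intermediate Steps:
p = -6/5 (p = 2*(-3/5) = -6/5 ≈ -1.2000)
o(O, r) = O**2
-13*(j(p, o(3, 5)) - 3) = -13*(-5 - 3) = -13*(-8) = 104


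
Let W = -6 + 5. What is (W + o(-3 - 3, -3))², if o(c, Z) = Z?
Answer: 16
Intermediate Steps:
W = -1
(W + o(-3 - 3, -3))² = (-1 - 3)² = (-4)² = 16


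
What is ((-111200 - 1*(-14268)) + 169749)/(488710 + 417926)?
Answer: 72817/906636 ≈ 0.080316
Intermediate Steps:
((-111200 - 1*(-14268)) + 169749)/(488710 + 417926) = ((-111200 + 14268) + 169749)/906636 = (-96932 + 169749)*(1/906636) = 72817*(1/906636) = 72817/906636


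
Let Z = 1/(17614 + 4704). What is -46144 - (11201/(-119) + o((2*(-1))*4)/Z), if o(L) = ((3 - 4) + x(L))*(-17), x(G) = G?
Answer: -411823761/119 ≈ -3.4607e+6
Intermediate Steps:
Z = 1/22318 ≈ 4.4807e-5
o(L) = 17 - 17*L (o(L) = ((3 - 4) + L)*(-17) = (-1 + L)*(-17) = 17 - 17*L)
-46144 - (11201/(-119) + o((2*(-1))*4)/Z) = -46144 - (11201/(-119) + (17 - 17*2*(-1)*4)/(1/22318)) = -46144 - (11201*(-1/119) + (17 - (-34)*4)*22318) = -46144 - (-11201/119 + (17 - 17*(-8))*22318) = -46144 - (-11201/119 + (17 + 136)*22318) = -46144 - (-11201/119 + 153*22318) = -46144 - (-11201/119 + 3414654) = -46144 - 1*406332625/119 = -46144 - 406332625/119 = -411823761/119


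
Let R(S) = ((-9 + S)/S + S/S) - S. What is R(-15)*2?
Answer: 176/5 ≈ 35.200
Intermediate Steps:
R(S) = 1 - S + (-9 + S)/S (R(S) = ((-9 + S)/S + 1) - S = (1 + (-9 + S)/S) - S = 1 - S + (-9 + S)/S)
R(-15)*2 = (2 - 1*(-15) - 9/(-15))*2 = (2 + 15 - 9*(-1/15))*2 = (2 + 15 + 3/5)*2 = (88/5)*2 = 176/5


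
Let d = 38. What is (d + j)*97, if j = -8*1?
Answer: 2910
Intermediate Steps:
j = -8
(d + j)*97 = (38 - 8)*97 = 30*97 = 2910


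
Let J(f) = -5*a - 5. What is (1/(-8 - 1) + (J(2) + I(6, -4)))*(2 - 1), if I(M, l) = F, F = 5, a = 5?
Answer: -226/9 ≈ -25.111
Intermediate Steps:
I(M, l) = 5
J(f) = -30 (J(f) = -5*5 - 5 = -25 - 5 = -30)
(1/(-8 - 1) + (J(2) + I(6, -4)))*(2 - 1) = (1/(-8 - 1) + (-30 + 5))*(2 - 1) = (1/(-9) - 25)*1 = (-1/9 - 25)*1 = -226/9*1 = -226/9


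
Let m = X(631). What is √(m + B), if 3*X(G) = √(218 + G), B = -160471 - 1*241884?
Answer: √(-3621195 + 3*√849)/3 ≈ 634.31*I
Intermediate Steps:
B = -402355 (B = -160471 - 241884 = -402355)
X(G) = √(218 + G)/3
m = √849/3 (m = √(218 + 631)/3 = √849/3 ≈ 9.7125)
√(m + B) = √(√849/3 - 402355) = √(-402355 + √849/3)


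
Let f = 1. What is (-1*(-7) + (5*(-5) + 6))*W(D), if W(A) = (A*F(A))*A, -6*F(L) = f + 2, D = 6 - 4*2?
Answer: 24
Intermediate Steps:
D = -2 (D = 6 - 8 = -2)
F(L) = -1/2 (F(L) = -(1 + 2)/6 = -1/6*3 = -1/2)
W(A) = -A**2/2 (W(A) = (A*(-1/2))*A = (-A/2)*A = -A**2/2)
(-1*(-7) + (5*(-5) + 6))*W(D) = (-1*(-7) + (5*(-5) + 6))*(-1/2*(-2)**2) = (7 + (-25 + 6))*(-1/2*4) = (7 - 19)*(-2) = -12*(-2) = 24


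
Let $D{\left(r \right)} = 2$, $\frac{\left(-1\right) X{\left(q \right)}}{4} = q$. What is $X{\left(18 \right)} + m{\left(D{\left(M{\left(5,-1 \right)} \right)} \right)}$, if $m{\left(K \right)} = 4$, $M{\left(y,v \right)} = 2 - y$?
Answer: $-68$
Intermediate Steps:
$X{\left(q \right)} = - 4 q$
$X{\left(18 \right)} + m{\left(D{\left(M{\left(5,-1 \right)} \right)} \right)} = \left(-4\right) 18 + 4 = -72 + 4 = -68$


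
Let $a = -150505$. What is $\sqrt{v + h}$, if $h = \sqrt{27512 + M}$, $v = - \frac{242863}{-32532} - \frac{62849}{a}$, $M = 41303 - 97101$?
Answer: $\frac{\sqrt{47244566547517945695 + 5993263772751348900 i \sqrt{28286}}}{2448114330} \approx 9.3875 + 8.9579 i$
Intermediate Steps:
$M = -55798$
$v = \frac{38596699483}{4896228660}$ ($v = - \frac{242863}{-32532} - \frac{62849}{-150505} = \left(-242863\right) \left(- \frac{1}{32532}\right) - - \frac{62849}{150505} = \frac{242863}{32532} + \frac{62849}{150505} = \frac{38596699483}{4896228660} \approx 7.8829$)
$h = i \sqrt{28286}$ ($h = \sqrt{27512 - 55798} = \sqrt{-28286} = i \sqrt{28286} \approx 168.18 i$)
$\sqrt{v + h} = \sqrt{\frac{38596699483}{4896228660} + i \sqrt{28286}}$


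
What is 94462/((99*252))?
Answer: 47231/12474 ≈ 3.7864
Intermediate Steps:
94462/((99*252)) = 94462/24948 = 94462*(1/24948) = 47231/12474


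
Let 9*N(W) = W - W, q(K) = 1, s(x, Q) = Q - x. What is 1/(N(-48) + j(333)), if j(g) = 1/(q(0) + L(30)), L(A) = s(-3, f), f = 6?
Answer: 10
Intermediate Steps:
L(A) = 9 (L(A) = 6 - 1*(-3) = 6 + 3 = 9)
j(g) = ⅒ (j(g) = 1/(1 + 9) = 1/10 = ⅒)
N(W) = 0 (N(W) = (W - W)/9 = (⅑)*0 = 0)
1/(N(-48) + j(333)) = 1/(0 + ⅒) = 1/(⅒) = 10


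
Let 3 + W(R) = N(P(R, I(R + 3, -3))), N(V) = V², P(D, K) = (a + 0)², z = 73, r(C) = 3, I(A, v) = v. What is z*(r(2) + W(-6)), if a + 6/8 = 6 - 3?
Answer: 478953/256 ≈ 1870.9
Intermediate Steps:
a = 9/4 (a = -¾ + (6 - 3) = -¾ + 3 = 9/4 ≈ 2.2500)
P(D, K) = 81/16 (P(D, K) = (9/4 + 0)² = (9/4)² = 81/16)
W(R) = 5793/256 (W(R) = -3 + (81/16)² = -3 + 6561/256 = 5793/256)
z*(r(2) + W(-6)) = 73*(3 + 5793/256) = 73*(6561/256) = 478953/256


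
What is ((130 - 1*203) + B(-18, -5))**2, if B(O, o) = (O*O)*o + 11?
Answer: 2829124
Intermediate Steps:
B(O, o) = 11 + o*O**2 (B(O, o) = O**2*o + 11 = o*O**2 + 11 = 11 + o*O**2)
((130 - 1*203) + B(-18, -5))**2 = ((130 - 1*203) + (11 - 5*(-18)**2))**2 = ((130 - 203) + (11 - 5*324))**2 = (-73 + (11 - 1620))**2 = (-73 - 1609)**2 = (-1682)**2 = 2829124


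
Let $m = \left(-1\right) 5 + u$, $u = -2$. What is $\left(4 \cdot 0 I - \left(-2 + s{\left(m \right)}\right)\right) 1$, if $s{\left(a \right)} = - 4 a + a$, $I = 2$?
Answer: $-19$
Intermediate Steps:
$m = -7$ ($m = \left(-1\right) 5 - 2 = -5 - 2 = -7$)
$s{\left(a \right)} = - 3 a$
$\left(4 \cdot 0 I - \left(-2 + s{\left(m \right)}\right)\right) 1 = \left(4 \cdot 0 \cdot 2 + \left(2 - \left(-3\right) \left(-7\right)\right)\right) 1 = \left(0 \cdot 2 + \left(2 - 21\right)\right) 1 = \left(0 + \left(2 - 21\right)\right) 1 = \left(0 - 19\right) 1 = \left(-19\right) 1 = -19$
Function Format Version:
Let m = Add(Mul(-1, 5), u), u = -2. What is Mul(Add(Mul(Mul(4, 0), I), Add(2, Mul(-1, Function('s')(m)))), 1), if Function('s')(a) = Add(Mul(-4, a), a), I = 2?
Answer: -19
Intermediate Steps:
m = -7 (m = Add(Mul(-1, 5), -2) = Add(-5, -2) = -7)
Function('s')(a) = Mul(-3, a)
Mul(Add(Mul(Mul(4, 0), I), Add(2, Mul(-1, Function('s')(m)))), 1) = Mul(Add(Mul(Mul(4, 0), 2), Add(2, Mul(-1, Mul(-3, -7)))), 1) = Mul(Add(Mul(0, 2), Add(2, Mul(-1, 21))), 1) = Mul(Add(0, Add(2, -21)), 1) = Mul(Add(0, -19), 1) = Mul(-19, 1) = -19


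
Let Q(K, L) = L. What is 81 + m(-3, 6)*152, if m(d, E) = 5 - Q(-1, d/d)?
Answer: 689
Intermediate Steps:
m(d, E) = 4 (m(d, E) = 5 - d/d = 5 - 1*1 = 5 - 1 = 4)
81 + m(-3, 6)*152 = 81 + 4*152 = 81 + 608 = 689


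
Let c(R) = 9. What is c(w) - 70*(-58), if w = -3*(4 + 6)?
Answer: 4069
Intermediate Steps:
w = -30 (w = -3*10 = -30)
c(w) - 70*(-58) = 9 - 70*(-58) = 9 + 4060 = 4069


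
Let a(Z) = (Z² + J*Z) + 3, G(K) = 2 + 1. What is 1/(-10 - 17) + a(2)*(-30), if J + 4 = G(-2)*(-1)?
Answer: 5669/27 ≈ 209.96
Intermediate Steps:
G(K) = 3
J = -7 (J = -4 + 3*(-1) = -4 - 3 = -7)
a(Z) = 3 + Z² - 7*Z (a(Z) = (Z² - 7*Z) + 3 = 3 + Z² - 7*Z)
1/(-10 - 17) + a(2)*(-30) = 1/(-10 - 17) + (3 + 2² - 7*2)*(-30) = 1/(-27) + (3 + 4 - 14)*(-30) = -1/27 - 7*(-30) = -1/27 + 210 = 5669/27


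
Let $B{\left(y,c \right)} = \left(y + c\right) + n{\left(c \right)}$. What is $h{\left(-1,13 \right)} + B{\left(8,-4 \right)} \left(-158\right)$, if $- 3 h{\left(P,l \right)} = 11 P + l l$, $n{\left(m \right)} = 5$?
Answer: $- \frac{4424}{3} \approx -1474.7$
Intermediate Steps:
$h{\left(P,l \right)} = - \frac{11 P}{3} - \frac{l^{2}}{3}$ ($h{\left(P,l \right)} = - \frac{11 P + l l}{3} = - \frac{11 P + l^{2}}{3} = - \frac{l^{2} + 11 P}{3} = - \frac{11 P}{3} - \frac{l^{2}}{3}$)
$B{\left(y,c \right)} = 5 + c + y$ ($B{\left(y,c \right)} = \left(y + c\right) + 5 = \left(c + y\right) + 5 = 5 + c + y$)
$h{\left(-1,13 \right)} + B{\left(8,-4 \right)} \left(-158\right) = \left(\left(- \frac{11}{3}\right) \left(-1\right) - \frac{13^{2}}{3}\right) + \left(5 - 4 + 8\right) \left(-158\right) = \left(\frac{11}{3} - \frac{169}{3}\right) + 9 \left(-158\right) = \left(\frac{11}{3} - \frac{169}{3}\right) - 1422 = - \frac{158}{3} - 1422 = - \frac{4424}{3}$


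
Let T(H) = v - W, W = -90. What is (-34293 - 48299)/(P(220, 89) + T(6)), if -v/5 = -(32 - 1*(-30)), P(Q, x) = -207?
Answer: -82592/193 ≈ -427.94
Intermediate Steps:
v = 310 (v = -(-5)*(32 - 1*(-30)) = -(-5)*(32 + 30) = -(-5)*62 = -5*(-62) = 310)
T(H) = 400 (T(H) = 310 - 1*(-90) = 310 + 90 = 400)
(-34293 - 48299)/(P(220, 89) + T(6)) = (-34293 - 48299)/(-207 + 400) = -82592/193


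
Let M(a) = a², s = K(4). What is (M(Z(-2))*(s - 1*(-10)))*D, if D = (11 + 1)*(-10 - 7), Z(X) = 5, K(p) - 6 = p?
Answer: -102000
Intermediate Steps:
K(p) = 6 + p
D = -204 (D = 12*(-17) = -204)
s = 10 (s = 6 + 4 = 10)
(M(Z(-2))*(s - 1*(-10)))*D = (5²*(10 - 1*(-10)))*(-204) = (25*(10 + 10))*(-204) = (25*20)*(-204) = 500*(-204) = -102000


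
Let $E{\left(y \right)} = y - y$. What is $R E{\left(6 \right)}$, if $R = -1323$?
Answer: $0$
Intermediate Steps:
$E{\left(y \right)} = 0$
$R E{\left(6 \right)} = \left(-1323\right) 0 = 0$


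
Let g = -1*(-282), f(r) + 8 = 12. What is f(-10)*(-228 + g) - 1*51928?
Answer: -51712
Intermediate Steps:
f(r) = 4 (f(r) = -8 + 12 = 4)
g = 282
f(-10)*(-228 + g) - 1*51928 = 4*(-228 + 282) - 1*51928 = 4*54 - 51928 = 216 - 51928 = -51712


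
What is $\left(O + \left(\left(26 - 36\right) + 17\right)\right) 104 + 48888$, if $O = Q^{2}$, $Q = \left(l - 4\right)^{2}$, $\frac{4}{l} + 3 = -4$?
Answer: $\frac{228179920}{2401} \approx 95035.0$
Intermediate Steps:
$l = - \frac{4}{7}$ ($l = \frac{4}{-3 - 4} = \frac{4}{-7} = 4 \left(- \frac{1}{7}\right) = - \frac{4}{7} \approx -0.57143$)
$Q = \frac{1024}{49}$ ($Q = \left(- \frac{4}{7} - 4\right)^{2} = \left(- \frac{32}{7}\right)^{2} = \frac{1024}{49} \approx 20.898$)
$O = \frac{1048576}{2401}$ ($O = \left(\frac{1024}{49}\right)^{2} = \frac{1048576}{2401} \approx 436.72$)
$\left(O + \left(\left(26 - 36\right) + 17\right)\right) 104 + 48888 = \left(\frac{1048576}{2401} + \left(\left(26 - 36\right) + 17\right)\right) 104 + 48888 = \left(\frac{1048576}{2401} + \left(-10 + 17\right)\right) 104 + 48888 = \left(\frac{1048576}{2401} + 7\right) 104 + 48888 = \frac{1065383}{2401} \cdot 104 + 48888 = \frac{110799832}{2401} + 48888 = \frac{228179920}{2401}$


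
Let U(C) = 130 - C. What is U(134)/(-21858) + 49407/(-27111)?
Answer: -179971627/98765373 ≈ -1.8222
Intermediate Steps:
U(134)/(-21858) + 49407/(-27111) = (130 - 1*134)/(-21858) + 49407/(-27111) = (130 - 134)*(-1/21858) + 49407*(-1/27111) = -4*(-1/21858) - 16469/9037 = 2/10929 - 16469/9037 = -179971627/98765373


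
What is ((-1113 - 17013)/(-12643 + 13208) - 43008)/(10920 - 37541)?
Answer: 24317646/15040865 ≈ 1.6168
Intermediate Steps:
((-1113 - 17013)/(-12643 + 13208) - 43008)/(10920 - 37541) = (-18126/565 - 43008)/(-26621) = (-18126*1/565 - 43008)*(-1/26621) = (-18126/565 - 43008)*(-1/26621) = -24317646/565*(-1/26621) = 24317646/15040865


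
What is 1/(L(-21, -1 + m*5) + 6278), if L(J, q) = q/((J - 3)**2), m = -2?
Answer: 576/3616117 ≈ 0.00015929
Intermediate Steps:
L(J, q) = q/(-3 + J)**2 (L(J, q) = q/((-3 + J)**2) = q/(-3 + J)**2)
1/(L(-21, -1 + m*5) + 6278) = 1/((-1 - 2*5)/(-3 - 21)**2 + 6278) = 1/((-1 - 10)/(-24)**2 + 6278) = 1/(-11*1/576 + 6278) = 1/(-11/576 + 6278) = 1/(3616117/576) = 576/3616117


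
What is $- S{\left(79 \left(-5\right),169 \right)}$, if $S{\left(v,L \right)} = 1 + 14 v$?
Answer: $5529$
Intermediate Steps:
$- S{\left(79 \left(-5\right),169 \right)} = - (1 + 14 \cdot 79 \left(-5\right)) = - (1 + 14 \left(-395\right)) = - (1 - 5530) = \left(-1\right) \left(-5529\right) = 5529$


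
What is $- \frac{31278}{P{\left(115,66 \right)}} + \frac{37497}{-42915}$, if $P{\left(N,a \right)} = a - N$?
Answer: $\frac{446819339}{700945} \approx 637.45$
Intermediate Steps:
$- \frac{31278}{P{\left(115,66 \right)}} + \frac{37497}{-42915} = - \frac{31278}{66 - 115} + \frac{37497}{-42915} = - \frac{31278}{66 - 115} + 37497 \left(- \frac{1}{42915}\right) = - \frac{31278}{-49} - \frac{12499}{14305} = \left(-31278\right) \left(- \frac{1}{49}\right) - \frac{12499}{14305} = \frac{31278}{49} - \frac{12499}{14305} = \frac{446819339}{700945}$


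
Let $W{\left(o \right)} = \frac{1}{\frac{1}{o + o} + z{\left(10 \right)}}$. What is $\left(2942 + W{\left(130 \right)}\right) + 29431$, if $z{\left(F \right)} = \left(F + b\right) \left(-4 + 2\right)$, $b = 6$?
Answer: $\frac{269310727}{8319} \approx 32373.0$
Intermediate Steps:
$z{\left(F \right)} = -12 - 2 F$ ($z{\left(F \right)} = \left(F + 6\right) \left(-4 + 2\right) = \left(6 + F\right) \left(-2\right) = -12 - 2 F$)
$W{\left(o \right)} = \frac{1}{-32 + \frac{1}{2 o}}$ ($W{\left(o \right)} = \frac{1}{\frac{1}{o + o} - 32} = \frac{1}{\frac{1}{2 o} - 32} = \frac{1}{-32 + \frac{1}{2 o}}$)
$\left(2942 + W{\left(130 \right)}\right) + 29431 = \left(2942 - \frac{260}{-1 + 64 \cdot 130}\right) + 29431 = \left(2942 - \frac{260}{-1 + 8320}\right) + 29431 = \left(2942 - \frac{260}{8319}\right) + 29431 = \frac{24474238}{8319} + 29431 = \frac{269310727}{8319}$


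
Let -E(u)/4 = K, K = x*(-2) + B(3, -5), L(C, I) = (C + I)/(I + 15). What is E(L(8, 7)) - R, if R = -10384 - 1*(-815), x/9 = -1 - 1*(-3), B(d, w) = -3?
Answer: 9725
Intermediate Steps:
x = 18 (x = 9*(-1 - 1*(-3)) = 9*(-1 + 3) = 9*2 = 18)
L(C, I) = (C + I)/(15 + I)
K = -39 (K = 18*(-2) - 3 = -36 - 3 = -39)
R = -9569 (R = -10384 + 815 = -9569)
E(u) = 156 (E(u) = -4*(-39) = 156)
E(L(8, 7)) - R = 156 - 1*(-9569) = 156 + 9569 = 9725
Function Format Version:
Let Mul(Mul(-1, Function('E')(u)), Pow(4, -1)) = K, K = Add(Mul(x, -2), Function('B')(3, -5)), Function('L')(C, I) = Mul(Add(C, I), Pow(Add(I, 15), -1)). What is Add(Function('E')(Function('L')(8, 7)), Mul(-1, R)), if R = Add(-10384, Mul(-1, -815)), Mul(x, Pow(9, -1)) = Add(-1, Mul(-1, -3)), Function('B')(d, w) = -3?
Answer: 9725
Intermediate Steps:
x = 18 (x = Mul(9, Add(-1, Mul(-1, -3))) = Mul(9, Add(-1, 3)) = Mul(9, 2) = 18)
Function('L')(C, I) = Mul(Pow(Add(15, I), -1), Add(C, I)) (Function('L')(C, I) = Mul(Add(C, I), Pow(Add(15, I), -1)) = Mul(Pow(Add(15, I), -1), Add(C, I)))
K = -39 (K = Add(Mul(18, -2), -3) = Add(-36, -3) = -39)
R = -9569 (R = Add(-10384, 815) = -9569)
Function('E')(u) = 156 (Function('E')(u) = Mul(-4, -39) = 156)
Add(Function('E')(Function('L')(8, 7)), Mul(-1, R)) = Add(156, Mul(-1, -9569)) = Add(156, 9569) = 9725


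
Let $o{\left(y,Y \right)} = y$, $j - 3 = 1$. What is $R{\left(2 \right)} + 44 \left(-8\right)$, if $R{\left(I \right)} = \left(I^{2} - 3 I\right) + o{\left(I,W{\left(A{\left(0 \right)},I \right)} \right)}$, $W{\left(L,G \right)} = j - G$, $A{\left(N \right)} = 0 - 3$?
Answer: $-352$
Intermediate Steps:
$j = 4$ ($j = 3 + 1 = 4$)
$A{\left(N \right)} = -3$ ($A{\left(N \right)} = 0 - 3 = -3$)
$W{\left(L,G \right)} = 4 - G$
$R{\left(I \right)} = I^{2} - 2 I$ ($R{\left(I \right)} = \left(I^{2} - 3 I\right) + I = I^{2} - 2 I$)
$R{\left(2 \right)} + 44 \left(-8\right) = 2 \left(-2 + 2\right) + 44 \left(-8\right) = 2 \cdot 0 - 352 = 0 - 352 = -352$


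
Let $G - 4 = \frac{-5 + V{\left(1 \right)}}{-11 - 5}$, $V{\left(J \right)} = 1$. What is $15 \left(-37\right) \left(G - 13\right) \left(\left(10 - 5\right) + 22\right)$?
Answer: $\frac{524475}{4} \approx 1.3112 \cdot 10^{5}$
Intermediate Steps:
$G = \frac{17}{4}$ ($G = 4 + \frac{-5 + 1}{-11 - 5} = 4 - \frac{4}{-16} = 4 - - \frac{1}{4} = 4 + \frac{1}{4} = \frac{17}{4} \approx 4.25$)
$15 \left(-37\right) \left(G - 13\right) \left(\left(10 - 5\right) + 22\right) = 15 \left(-37\right) \left(\frac{17}{4} - 13\right) \left(\left(10 - 5\right) + 22\right) = - 555 \left(- \frac{35 \left(5 + 22\right)}{4}\right) = - 555 \left(\left(- \frac{35}{4}\right) 27\right) = \left(-555\right) \left(- \frac{945}{4}\right) = \frac{524475}{4}$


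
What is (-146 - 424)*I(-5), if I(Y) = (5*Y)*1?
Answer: 14250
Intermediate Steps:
I(Y) = 5*Y
(-146 - 424)*I(-5) = (-146 - 424)*(5*(-5)) = -570*(-25) = 14250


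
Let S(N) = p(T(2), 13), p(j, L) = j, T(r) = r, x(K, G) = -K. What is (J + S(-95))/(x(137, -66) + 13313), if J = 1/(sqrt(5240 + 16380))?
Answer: 1/6588 + sqrt(5405)/142432560 ≈ 0.00015231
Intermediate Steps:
J = sqrt(5405)/10810 (J = 1/(sqrt(21620)) = 1/(2*sqrt(5405)) = sqrt(5405)/10810 ≈ 0.0068010)
S(N) = 2
(J + S(-95))/(x(137, -66) + 13313) = (sqrt(5405)/10810 + 2)/(-1*137 + 13313) = (2 + sqrt(5405)/10810)/(-137 + 13313) = (2 + sqrt(5405)/10810)/13176 = (2 + sqrt(5405)/10810)*(1/13176) = 1/6588 + sqrt(5405)/142432560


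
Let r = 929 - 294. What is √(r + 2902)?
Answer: 3*√393 ≈ 59.473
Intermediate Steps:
r = 635
√(r + 2902) = √(635 + 2902) = √3537 = 3*√393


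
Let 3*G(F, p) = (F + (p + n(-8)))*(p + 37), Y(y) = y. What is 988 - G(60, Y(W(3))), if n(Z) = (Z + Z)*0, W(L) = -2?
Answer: 934/3 ≈ 311.33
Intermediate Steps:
n(Z) = 0 (n(Z) = (2*Z)*0 = 0)
G(F, p) = (37 + p)*(F + p)/3 (G(F, p) = ((F + (p + 0))*(p + 37))/3 = ((F + p)*(37 + p))/3 = ((37 + p)*(F + p))/3 = (37 + p)*(F + p)/3)
988 - G(60, Y(W(3))) = 988 - ((⅓)*(-2)² + (37/3)*60 + (37/3)*(-2) + (⅓)*60*(-2)) = 988 - ((⅓)*4 + 740 - 74/3 - 40) = 988 - (4/3 + 740 - 74/3 - 40) = 988 - 1*2030/3 = 988 - 2030/3 = 934/3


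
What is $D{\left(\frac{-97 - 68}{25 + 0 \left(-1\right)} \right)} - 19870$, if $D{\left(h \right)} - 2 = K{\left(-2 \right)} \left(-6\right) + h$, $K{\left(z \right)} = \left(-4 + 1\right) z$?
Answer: $- \frac{99553}{5} \approx -19911.0$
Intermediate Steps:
$K{\left(z \right)} = - 3 z$
$D{\left(h \right)} = -34 + h$ ($D{\left(h \right)} = 2 + \left(\left(-3\right) \left(-2\right) \left(-6\right) + h\right) = 2 + \left(6 \left(-6\right) + h\right) = 2 + \left(-36 + h\right) = -34 + h$)
$D{\left(\frac{-97 - 68}{25 + 0 \left(-1\right)} \right)} - 19870 = \left(-34 + \frac{-97 - 68}{25 + 0 \left(-1\right)}\right) - 19870 = \left(-34 - \frac{165}{25 + 0}\right) - 19870 = \left(-34 - \frac{165}{25}\right) - 19870 = \left(-34 - \frac{33}{5}\right) - 19870 = - \frac{203}{5} - 19870 = - \frac{99553}{5}$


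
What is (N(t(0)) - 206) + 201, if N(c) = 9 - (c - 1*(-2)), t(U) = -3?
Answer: 5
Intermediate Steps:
N(c) = 7 - c (N(c) = 9 - (c + 2) = 9 - (2 + c) = 9 + (-2 - c) = 7 - c)
(N(t(0)) - 206) + 201 = ((7 - 1*(-3)) - 206) + 201 = ((7 + 3) - 206) + 201 = (10 - 206) + 201 = -196 + 201 = 5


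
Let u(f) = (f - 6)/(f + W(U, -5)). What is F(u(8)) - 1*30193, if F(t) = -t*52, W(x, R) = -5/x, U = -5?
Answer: -271841/9 ≈ -30205.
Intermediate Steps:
u(f) = (-6 + f)/(1 + f) (u(f) = (f - 6)/(f - 5/(-5)) = (-6 + f)/(f - 5*(-⅕)) = (-6 + f)/(f + 1) = (-6 + f)/(1 + f))
F(t) = -52*t
F(u(8)) - 1*30193 = -52*(-6 + 8)/(1 + 8) - 1*30193 = -52*2/9 - 30193 = -104/9 - 30193 = -271841/9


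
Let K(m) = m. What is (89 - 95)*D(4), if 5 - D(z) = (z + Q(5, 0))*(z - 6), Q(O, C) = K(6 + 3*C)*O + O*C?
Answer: -438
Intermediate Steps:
Q(O, C) = C*O + O*(6 + 3*C) (Q(O, C) = (6 + 3*C)*O + O*C = O*(6 + 3*C) + C*O = C*O + O*(6 + 3*C))
D(z) = 5 - (-6 + z)*(30 + z) (D(z) = 5 - (z + 2*5*(3 + 2*0))*(z - 6) = 5 - (z + 2*5*(3 + 0))*(-6 + z) = 5 - (z + 2*5*3)*(-6 + z) = 5 - (z + 30)*(-6 + z) = 5 - (30 + z)*(-6 + z) = 5 - (-6 + z)*(30 + z))
(89 - 95)*D(4) = (89 - 95)*(185 - 1*4² - 24*4) = -6*(185 - 1*16 - 96) = -6*(185 - 16 - 96) = -6*73 = -438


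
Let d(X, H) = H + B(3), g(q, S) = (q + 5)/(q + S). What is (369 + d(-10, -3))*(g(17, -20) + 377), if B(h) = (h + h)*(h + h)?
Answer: 148606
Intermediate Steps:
B(h) = 4*h² (B(h) = (2*h)*(2*h) = 4*h²)
g(q, S) = (5 + q)/(S + q)
d(X, H) = 36 + H (d(X, H) = H + 4*3² = H + 4*9 = H + 36 = 36 + H)
(369 + d(-10, -3))*(g(17, -20) + 377) = (369 + (36 - 3))*((5 + 17)/(-20 + 17) + 377) = (369 + 33)*(22/(-3) + 377) = 402*(-⅓*22 + 377) = 402*(-22/3 + 377) = 402*(1109/3) = 148606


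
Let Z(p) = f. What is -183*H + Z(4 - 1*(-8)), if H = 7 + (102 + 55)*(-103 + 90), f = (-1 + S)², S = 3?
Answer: 372226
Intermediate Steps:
f = 4 (f = (-1 + 3)² = 2² = 4)
Z(p) = 4
H = -2034 (H = 7 + 157*(-13) = 7 - 2041 = -2034)
-183*H + Z(4 - 1*(-8)) = -183*(-2034) + 4 = 372222 + 4 = 372226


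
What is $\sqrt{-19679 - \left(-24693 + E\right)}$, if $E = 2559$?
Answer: $\sqrt{2455} \approx 49.548$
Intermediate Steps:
$\sqrt{-19679 - \left(-24693 + E\right)} = \sqrt{-19679 + \left(24693 - 2559\right)} = \sqrt{-19679 + 22134} = \sqrt{2455}$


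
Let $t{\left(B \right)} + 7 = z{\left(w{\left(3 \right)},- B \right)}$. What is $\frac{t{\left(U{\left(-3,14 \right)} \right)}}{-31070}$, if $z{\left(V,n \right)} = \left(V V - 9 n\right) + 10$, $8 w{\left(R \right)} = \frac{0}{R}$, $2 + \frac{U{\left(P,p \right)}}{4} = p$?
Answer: $- \frac{87}{6214} \approx -0.014001$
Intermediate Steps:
$U{\left(P,p \right)} = -8 + 4 p$
$w{\left(R \right)} = 0$ ($w{\left(R \right)} = \frac{0 \frac{1}{R}}{8} = \frac{1}{8} \cdot 0 = 0$)
$z{\left(V,n \right)} = 10 + V^{2} - 9 n$ ($z{\left(V,n \right)} = \left(V^{2} - 9 n\right) + 10 = 10 + V^{2} - 9 n$)
$t{\left(B \right)} = 3 + 9 B$ ($t{\left(B \right)} = -7 + \left(10 + 0^{2} - 9 \left(- B\right)\right) = -7 + \left(10 + 0 + 9 B\right) = -7 + \left(10 + 9 B\right) = 3 + 9 B$)
$\frac{t{\left(U{\left(-3,14 \right)} \right)}}{-31070} = \frac{3 + 9 \left(-8 + 4 \cdot 14\right)}{-31070} = \left(3 + 9 \left(-8 + 56\right)\right) \left(- \frac{1}{31070}\right) = \left(3 + 9 \cdot 48\right) \left(- \frac{1}{31070}\right) = \left(3 + 432\right) \left(- \frac{1}{31070}\right) = 435 \left(- \frac{1}{31070}\right) = - \frac{87}{6214}$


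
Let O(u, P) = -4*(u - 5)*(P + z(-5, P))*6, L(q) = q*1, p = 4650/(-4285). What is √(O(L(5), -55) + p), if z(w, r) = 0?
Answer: I*√797010/857 ≈ 1.0417*I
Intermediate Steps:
p = -930/857 (p = 4650*(-1/4285) = -930/857 ≈ -1.0852)
L(q) = q
O(u, P) = -24*P*(-5 + u) (O(u, P) = -4*(u - 5)*(P + 0)*6 = -4*(-5 + u)*P*6 = -4*P*(-5 + u)*6 = -24*P*(-5 + u))
√(O(L(5), -55) + p) = √(24*(-55)*(5 - 1*5) - 930/857) = √(24*(-55)*(5 - 5) - 930/857) = √(24*(-55)*0 - 930/857) = √(0 - 930/857) = √(-930/857) = I*√797010/857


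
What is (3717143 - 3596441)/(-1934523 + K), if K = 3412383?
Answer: 20117/246310 ≈ 0.081674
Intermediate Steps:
(3717143 - 3596441)/(-1934523 + K) = (3717143 - 3596441)/(-1934523 + 3412383) = 120702/1477860 = 120702*(1/1477860) = 20117/246310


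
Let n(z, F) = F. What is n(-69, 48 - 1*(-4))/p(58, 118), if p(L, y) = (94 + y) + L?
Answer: 26/135 ≈ 0.19259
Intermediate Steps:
p(L, y) = 94 + L + y
n(-69, 48 - 1*(-4))/p(58, 118) = (48 - 1*(-4))/(94 + 58 + 118) = (48 + 4)/270 = 52*(1/270) = 26/135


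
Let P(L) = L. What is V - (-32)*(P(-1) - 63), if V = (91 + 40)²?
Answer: 15113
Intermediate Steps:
V = 17161 (V = 131² = 17161)
V - (-32)*(P(-1) - 63) = 17161 - (-32)*(-1 - 63) = 17161 - (-32)*(-64) = 17161 - 1*2048 = 17161 - 2048 = 15113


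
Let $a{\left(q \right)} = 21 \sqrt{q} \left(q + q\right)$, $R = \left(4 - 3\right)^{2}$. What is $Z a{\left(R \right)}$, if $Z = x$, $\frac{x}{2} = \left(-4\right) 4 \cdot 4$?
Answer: $-5376$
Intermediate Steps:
$R = 1$ ($R = 1^{2} = 1$)
$a{\left(q \right)} = 42 q^{\frac{3}{2}}$ ($a{\left(q \right)} = 21 \sqrt{q} 2 q = 42 q^{\frac{3}{2}}$)
$x = -128$ ($x = 2 \left(-4\right) 4 \cdot 4 = 2 \left(\left(-16\right) 4\right) = 2 \left(-64\right) = -128$)
$Z = -128$
$Z a{\left(R \right)} = - 128 \cdot 42 \cdot 1^{\frac{3}{2}} = - 128 \cdot 42 \cdot 1 = \left(-128\right) 42 = -5376$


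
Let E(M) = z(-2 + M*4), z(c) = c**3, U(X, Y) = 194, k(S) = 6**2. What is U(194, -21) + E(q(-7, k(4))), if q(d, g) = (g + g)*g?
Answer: 1113867708090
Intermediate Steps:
k(S) = 36
q(d, g) = 2*g**2 (q(d, g) = (2*g)*g = 2*g**2)
E(M) = (-2 + 4*M)**3 (E(M) = (-2 + M*4)**3 = (-2 + 4*M)**3)
U(194, -21) + E(q(-7, k(4))) = 194 + 8*(-1 + 2*(2*36**2))**3 = 194 + 8*(-1 + 2*(2*1296))**3 = 194 + 8*(-1 + 2*2592)**3 = 194 + 8*(-1 + 5184)**3 = 194 + 8*5183**3 = 194 + 8*139233463487 = 194 + 1113867707896 = 1113867708090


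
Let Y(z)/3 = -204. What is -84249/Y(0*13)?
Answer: 9361/68 ≈ 137.66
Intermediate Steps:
Y(z) = -612 (Y(z) = 3*(-204) = -612)
-84249/Y(0*13) = -84249/(-612) = -84249*(-1/612) = 9361/68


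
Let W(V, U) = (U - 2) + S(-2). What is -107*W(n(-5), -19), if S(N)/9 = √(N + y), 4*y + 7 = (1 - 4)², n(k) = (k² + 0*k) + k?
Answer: 2247 - 963*I*√6/2 ≈ 2247.0 - 1179.4*I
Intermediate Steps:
n(k) = k + k² (n(k) = (k² + 0) + k = k² + k = k + k²)
y = ½ (y = -7/4 + (1 - 4)²/4 = -7/4 + (¼)*(-3)² = -7/4 + (¼)*9 = -7/4 + 9/4 = ½ ≈ 0.50000)
S(N) = 9*√(½ + N) (S(N) = 9*√(N + ½) = 9*√(½ + N))
W(V, U) = -2 + U + 9*I*√6/2 (W(V, U) = (U - 2) + 9*√(2 + 4*(-2))/2 = (-2 + U) + 9*√(2 - 8)/2 = (-2 + U) + 9*√(-6)/2 = (-2 + U) + 9*(I*√6)/2 = (-2 + U) + 9*I*√6/2 = -2 + U + 9*I*√6/2)
-107*W(n(-5), -19) = -107*(-2 - 19 + 9*I*√6/2) = -107*(-21 + 9*I*√6/2) = 2247 - 963*I*√6/2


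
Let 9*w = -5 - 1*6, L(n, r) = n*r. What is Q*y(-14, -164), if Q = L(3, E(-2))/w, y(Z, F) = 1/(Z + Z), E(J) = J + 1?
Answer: -27/308 ≈ -0.087662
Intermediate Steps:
E(J) = 1 + J
y(Z, F) = 1/(2*Z)
w = -11/9 (w = (-5 - 1*6)/9 = (-5 - 6)/9 = (⅑)*(-11) = -11/9 ≈ -1.2222)
Q = 27/11 (Q = (3*(1 - 2))/(-11/9) = (3*(-1))*(-9/11) = -3*(-9/11) = 27/11 ≈ 2.4545)
Q*y(-14, -164) = 27*((½)/(-14))/11 = 27*((½)*(-1/14))/11 = (27/11)*(-1/28) = -27/308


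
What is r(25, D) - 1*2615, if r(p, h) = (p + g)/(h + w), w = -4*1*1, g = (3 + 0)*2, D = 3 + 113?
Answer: -292849/112 ≈ -2614.7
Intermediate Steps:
D = 116
g = 6 (g = 3*2 = 6)
w = -4 (w = -4*1 = -4)
r(p, h) = (6 + p)/(-4 + h) (r(p, h) = (p + 6)/(h - 4) = (6 + p)/(-4 + h))
r(25, D) - 1*2615 = (6 + 25)/(-4 + 116) - 1*2615 = 31/112 - 2615 = -292849/112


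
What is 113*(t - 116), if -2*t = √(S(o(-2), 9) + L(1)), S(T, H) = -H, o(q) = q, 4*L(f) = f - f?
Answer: -13108 - 339*I/2 ≈ -13108.0 - 169.5*I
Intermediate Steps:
L(f) = 0 (L(f) = (f - f)/4 = (¼)*0 = 0)
t = -3*I/2 (t = -√(-1*9 + 0)/2 = -√(-9 + 0)/2 = -3*I/2 ≈ -1.5*I)
113*(t - 116) = 113*(-3*I/2 - 116) = 113*(-116 - 3*I/2) = -13108 - 339*I/2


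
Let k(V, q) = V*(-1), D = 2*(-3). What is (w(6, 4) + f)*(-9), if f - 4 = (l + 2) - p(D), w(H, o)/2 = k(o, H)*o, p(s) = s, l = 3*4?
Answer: 72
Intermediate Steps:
l = 12
D = -6
k(V, q) = -V
w(H, o) = -2*o**2 (w(H, o) = 2*((-o)*o) = 2*(-o**2) = -2*o**2)
f = 24 (f = 4 + ((12 + 2) - 1*(-6)) = 4 + (14 + 6) = 4 + 20 = 24)
(w(6, 4) + f)*(-9) = (-2*4**2 + 24)*(-9) = (-2*16 + 24)*(-9) = (-32 + 24)*(-9) = -8*(-9) = 72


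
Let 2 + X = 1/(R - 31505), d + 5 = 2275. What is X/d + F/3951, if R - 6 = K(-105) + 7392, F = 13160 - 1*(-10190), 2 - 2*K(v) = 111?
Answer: 1280477298626/216698936355 ≈ 5.9090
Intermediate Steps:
d = 2270 (d = -5 + 2275 = 2270)
K(v) = -109/2 (K(v) = 1 - ½*111 = 1 - 111/2 = -109/2)
F = 23350 (F = 13160 + 10190 = 23350)
R = 14687/2 (R = 6 + (-109/2 + 7392) = 6 + 14675/2 = 14687/2 ≈ 7343.5)
X = -96648/48323 (X = -2 + 1/(14687/2 - 31505) = -2 + 1/(-48323/2) = -2 - 2/48323 = -96648/48323 ≈ -2.0000)
X/d + F/3951 = -96648/48323/2270 + 23350/3951 = -96648/48323*1/2270 + 23350*(1/3951) = -48324/54846605 + 23350/3951 = 1280477298626/216698936355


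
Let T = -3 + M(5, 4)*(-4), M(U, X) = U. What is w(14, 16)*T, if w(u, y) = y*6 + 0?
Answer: -2208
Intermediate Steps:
w(u, y) = 6*y (w(u, y) = 6*y + 0 = 6*y)
T = -23 (T = -3 + 5*(-4) = -3 - 20 = -23)
w(14, 16)*T = (6*16)*(-23) = 96*(-23) = -2208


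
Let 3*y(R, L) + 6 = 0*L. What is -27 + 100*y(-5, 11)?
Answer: -227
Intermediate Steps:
y(R, L) = -2 (y(R, L) = -2 + (0*L)/3 = -2 + (⅓)*0 = -2 + 0 = -2)
-27 + 100*y(-5, 11) = -27 + 100*(-2) = -27 - 200 = -227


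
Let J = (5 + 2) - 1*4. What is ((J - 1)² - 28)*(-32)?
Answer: 768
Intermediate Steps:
J = 3 (J = 7 - 4 = 3)
((J - 1)² - 28)*(-32) = ((3 - 1)² - 28)*(-32) = (2² - 28)*(-32) = (4 - 28)*(-32) = -24*(-32) = 768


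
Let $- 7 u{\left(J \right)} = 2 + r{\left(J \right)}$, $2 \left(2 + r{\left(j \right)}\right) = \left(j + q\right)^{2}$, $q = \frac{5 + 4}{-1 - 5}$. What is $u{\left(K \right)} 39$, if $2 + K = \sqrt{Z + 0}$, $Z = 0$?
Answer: $- \frac{273}{8} \approx -34.125$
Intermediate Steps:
$q = - \frac{3}{2}$ ($q = \frac{9}{-6} = 9 \left(- \frac{1}{6}\right) = - \frac{3}{2} \approx -1.5$)
$K = -2$ ($K = -2 + \sqrt{0 + 0} = -2 + \sqrt{0} = -2 + 0 = -2$)
$r{\left(j \right)} = -2 + \frac{\left(- \frac{3}{2} + j\right)^{2}}{2}$ ($r{\left(j \right)} = -2 + \frac{\left(j - \frac{3}{2}\right)^{2}}{2} = -2 + \frac{\left(- \frac{3}{2} + j\right)^{2}}{2}$)
$u{\left(J \right)} = - \frac{\left(-3 + 2 J\right)^{2}}{56}$ ($u{\left(J \right)} = - \frac{2 + \left(-2 + \frac{\left(-3 + 2 J\right)^{2}}{8}\right)}{7} = - \frac{\frac{1}{8} \left(-3 + 2 J\right)^{2}}{7} = - \frac{\left(-3 + 2 J\right)^{2}}{56}$)
$u{\left(K \right)} 39 = - \frac{\left(-3 + 2 \left(-2\right)\right)^{2}}{56} \cdot 39 = - \frac{\left(-3 - 4\right)^{2}}{56} \cdot 39 = - \frac{\left(-7\right)^{2}}{56} \cdot 39 = \left(- \frac{1}{56}\right) 49 \cdot 39 = \left(- \frac{7}{8}\right) 39 = - \frac{273}{8}$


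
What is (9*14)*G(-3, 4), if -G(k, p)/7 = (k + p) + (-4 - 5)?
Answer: 7056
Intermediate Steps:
G(k, p) = 63 - 7*k - 7*p (G(k, p) = -7*((k + p) + (-4 - 5)) = -7*((k + p) - 9) = -7*(-9 + k + p) = 63 - 7*k - 7*p)
(9*14)*G(-3, 4) = (9*14)*(63 - 7*(-3) - 7*4) = 126*(63 + 21 - 28) = 126*56 = 7056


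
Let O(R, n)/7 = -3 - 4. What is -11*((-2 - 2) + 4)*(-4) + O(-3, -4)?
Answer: -49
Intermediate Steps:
O(R, n) = -49 (O(R, n) = 7*(-3 - 4) = 7*(-7) = -49)
-11*((-2 - 2) + 4)*(-4) + O(-3, -4) = -11*((-2 - 2) + 4)*(-4) - 49 = -11*(-4 + 4)*(-4) - 49 = -0*(-4) - 49 = -11*0 - 49 = 0 - 49 = -49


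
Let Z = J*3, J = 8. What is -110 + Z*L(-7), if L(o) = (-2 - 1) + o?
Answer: -350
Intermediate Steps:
L(o) = -3 + o
Z = 24 (Z = 8*3 = 24)
-110 + Z*L(-7) = -110 + 24*(-3 - 7) = -110 + 24*(-10) = -110 - 240 = -350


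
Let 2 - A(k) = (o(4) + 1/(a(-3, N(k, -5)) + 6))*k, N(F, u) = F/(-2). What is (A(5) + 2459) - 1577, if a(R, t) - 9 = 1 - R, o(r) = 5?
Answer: 16316/19 ≈ 858.74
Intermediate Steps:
N(F, u) = -F/2 (N(F, u) = F*(-½) = -F/2)
a(R, t) = 10 - R (a(R, t) = 9 + (1 - R) = 10 - R)
A(k) = 2 - 96*k/19 (A(k) = 2 - (5 + 1/((10 - 1*(-3)) + 6))*k = 2 - (5 + 1/((10 + 3) + 6))*k = 2 - (5 + 1/(13 + 6))*k = 2 - (5 + 1/19)*k = 2 - 96*k/19)
(A(5) + 2459) - 1577 = ((2 - 96/19*5) + 2459) - 1577 = ((2 - 480/19) + 2459) - 1577 = (-442/19 + 2459) - 1577 = 46279/19 - 1577 = 16316/19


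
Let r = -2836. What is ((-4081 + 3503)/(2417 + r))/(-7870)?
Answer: -289/1648765 ≈ -0.00017528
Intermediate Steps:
((-4081 + 3503)/(2417 + r))/(-7870) = ((-4081 + 3503)/(2417 - 2836))/(-7870) = -578/(-419)*(-1/7870) = -578*(-1/419)*(-1/7870) = (578/419)*(-1/7870) = -289/1648765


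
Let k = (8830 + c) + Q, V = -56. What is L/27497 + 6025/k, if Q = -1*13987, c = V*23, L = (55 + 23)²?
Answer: -25291609/35443633 ≈ -0.71357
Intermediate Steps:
L = 6084 (L = 78² = 6084)
c = -1288 (c = -56*23 = -1288)
Q = -13987
k = -6445 (k = (8830 - 1288) - 13987 = 7542 - 13987 = -6445)
L/27497 + 6025/k = 6084/27497 + 6025/(-6445) = 6084*(1/27497) + 6025*(-1/6445) = 6084/27497 - 1205/1289 = -25291609/35443633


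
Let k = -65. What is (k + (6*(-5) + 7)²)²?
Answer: 215296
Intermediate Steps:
(k + (6*(-5) + 7)²)² = (-65 + (6*(-5) + 7)²)² = (-65 + (-30 + 7)²)² = (-65 + (-23)²)² = (-65 + 529)² = 464² = 215296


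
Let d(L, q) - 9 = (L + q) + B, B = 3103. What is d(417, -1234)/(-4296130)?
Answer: -459/859226 ≈ -0.00053420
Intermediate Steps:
d(L, q) = 3112 + L + q (d(L, q) = 9 + ((L + q) + 3103) = 9 + (3103 + L + q) = 3112 + L + q)
d(417, -1234)/(-4296130) = (3112 + 417 - 1234)/(-4296130) = 2295*(-1/4296130) = -459/859226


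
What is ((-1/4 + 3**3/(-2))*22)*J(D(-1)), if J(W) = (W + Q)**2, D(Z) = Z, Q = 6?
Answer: -15125/2 ≈ -7562.5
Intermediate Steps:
J(W) = (6 + W)**2 (J(W) = (W + 6)**2 = (6 + W)**2)
((-1/4 + 3**3/(-2))*22)*J(D(-1)) = ((-1/4 + 3**3/(-2))*22)*(6 - 1)**2 = ((-1*1/4 + 27*(-1/2))*22)*5**2 = ((-1/4 - 27/2)*22)*25 = -55/4*22*25 = -605/2*25 = -15125/2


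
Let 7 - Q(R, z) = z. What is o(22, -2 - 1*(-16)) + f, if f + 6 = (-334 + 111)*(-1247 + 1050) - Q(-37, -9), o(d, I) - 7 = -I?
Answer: 43902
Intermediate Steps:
Q(R, z) = 7 - z
o(d, I) = 7 - I
f = 43909 (f = -6 + ((-334 + 111)*(-1247 + 1050) - (7 - 1*(-9))) = -6 + (-223*(-197) - (7 + 9)) = -6 + (43931 - 1*16) = -6 + (43931 - 16) = -6 + 43915 = 43909)
o(22, -2 - 1*(-16)) + f = (7 - (-2 - 1*(-16))) + 43909 = (7 - (-2 + 16)) + 43909 = (7 - 1*14) + 43909 = (7 - 14) + 43909 = -7 + 43909 = 43902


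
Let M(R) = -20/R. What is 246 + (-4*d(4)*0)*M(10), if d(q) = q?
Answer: 246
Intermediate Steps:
246 + (-4*d(4)*0)*M(10) = 246 + (-4*4*0)*(-20/10) = 246 + (-16*0)*(-20*⅒) = 246 + 0*(-2) = 246 + 0 = 246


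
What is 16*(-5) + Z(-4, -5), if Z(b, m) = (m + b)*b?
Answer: -44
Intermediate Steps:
Z(b, m) = b*(b + m) (Z(b, m) = (b + m)*b = b*(b + m))
16*(-5) + Z(-4, -5) = 16*(-5) - 4*(-4 - 5) = -80 - 4*(-9) = -80 + 36 = -44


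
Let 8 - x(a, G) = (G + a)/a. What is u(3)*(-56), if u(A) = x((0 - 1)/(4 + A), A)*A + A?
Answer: -4872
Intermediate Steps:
x(a, G) = 8 - (G + a)/a
u(A) = A + A*(7 - A*(-4 - A)) (u(A) = (7 - A/((0 - 1)/(4 + A)))*A + A = (7 - A/((-1/(4 + A))))*A + A = (7 - A*(-4 - A))*A + A = A*(7 - A*(-4 - A)) + A = A + A*(7 - A*(-4 - A)))
u(3)*(-56) = (3*(8 + 3**2 + 4*3))*(-56) = (3*(8 + 9 + 12))*(-56) = (3*29)*(-56) = 87*(-56) = -4872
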